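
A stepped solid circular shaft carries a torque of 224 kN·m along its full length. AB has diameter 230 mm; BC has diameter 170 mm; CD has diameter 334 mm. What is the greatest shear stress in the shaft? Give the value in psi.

33700 psi

Under the same torque, τ_max = 16T/(πd³) is largest where d is smallest — segment BC (d = 170 mm).
τ_max = 16·224000/(π·(0.170)³) = 2.322×10^8 Pa.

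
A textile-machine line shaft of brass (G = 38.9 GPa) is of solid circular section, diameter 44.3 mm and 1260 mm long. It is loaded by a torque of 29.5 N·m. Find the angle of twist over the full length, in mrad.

J = πd⁴/32 = π(0.0443)⁴/32 = 3.781×10^-7 m⁴.
θ = T·L/(G·J) = 29.50 × 1.26 / (38.9×10⁹ × 3.781×10^-7) = 2.527×10^-3 rad.

2.53 mrad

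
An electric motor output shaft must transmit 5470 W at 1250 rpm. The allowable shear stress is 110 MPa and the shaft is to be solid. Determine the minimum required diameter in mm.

12.5 mm

ω = 2π·1250/60 = 130.9 rad/s, so T = P/ω = 5470 / 130.9 = 41.79 N·m.
For a solid shaft τ_max = 16T/(πd³), so d = (16T/(π τ_allow))^(1/3) = (16·41.79/(π·1.10×10^8))^(1/3) = 0.01246 m.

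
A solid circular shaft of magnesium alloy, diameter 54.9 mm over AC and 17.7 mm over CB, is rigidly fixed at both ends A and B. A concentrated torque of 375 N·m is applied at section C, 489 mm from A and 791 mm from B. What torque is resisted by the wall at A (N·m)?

373 N·m

Compatibility: T_A·a/J_AC = T_B·b/J_CB with T_A + T_B = T₀.
J_AC = 8.92×10^-7 m⁴, J_CB = 9.64×10^-9 m⁴, so T_A = T₀·(J_AC/a)/((J_AC/a)+(J_CB/b)) = 372.5 N·m, T_B = 2.488 N·m.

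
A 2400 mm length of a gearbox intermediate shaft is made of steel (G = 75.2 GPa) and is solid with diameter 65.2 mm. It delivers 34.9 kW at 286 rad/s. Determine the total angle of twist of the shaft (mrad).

ω = 286 rad/s, so T = P/ω = 34.9×10³ / 286.0 = 122.0 N·m.
J = πd⁴/32 = π(0.0652)⁴/32 = 1.774×10^-6 m⁴.
θ = T·L/(G·J) = 122.0 × 2.40 / (75.2×10⁹ × 1.774×10^-6) = 2.195×10^-3 rad.

2.20 mrad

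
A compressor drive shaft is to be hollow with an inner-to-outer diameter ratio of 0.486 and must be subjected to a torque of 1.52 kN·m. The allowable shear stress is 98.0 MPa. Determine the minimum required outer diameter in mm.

43.7 mm

For a hollow shaft with d_i/d_o = 0.486: τ_max = 16T/(π d_o³ (1−k⁴)), so d_o = [16T/(π τ_allow (1−k⁴))]^(1/3) = [16·1520/(π·9.80×10^7·0.9442)]^(1/3) = 0.04374 m.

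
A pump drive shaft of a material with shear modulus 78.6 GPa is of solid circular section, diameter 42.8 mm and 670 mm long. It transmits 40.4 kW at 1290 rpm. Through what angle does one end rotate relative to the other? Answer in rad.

0.00774 rad

ω = 2π·1290/60 = 135.1 rad/s, so T = P/ω = 40.4×10³ / 135.1 = 299.1 N·m.
J = πd⁴/32 = π(0.0428)⁴/32 = 3.294×10^-7 m⁴.
θ = T·L/(G·J) = 299.1 × 0.670 / (78.6×10⁹ × 3.294×10^-7) = 7.738×10^-3 rad.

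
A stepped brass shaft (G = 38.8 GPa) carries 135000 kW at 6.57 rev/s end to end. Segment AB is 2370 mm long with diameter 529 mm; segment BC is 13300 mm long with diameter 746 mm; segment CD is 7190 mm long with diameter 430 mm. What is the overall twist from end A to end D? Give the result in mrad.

ω = 2π·6.57 = 41.28 rad/s, so T = P/ω = 135000×10³ / 41.28 = 3.270e6 N·m.
J_AB = π(0.529)⁴/32 = 7.69×10^-3 m⁴; J_BC = π(0.746)⁴/32 = 0.0304 m⁴; J_CD = π(0.430)⁴/32 = 3.36×10^-3 m⁴.
θ = (T/G)·Σ L_i/J_i = (3.270e6/38.8×10⁹)·(2.37/7.69×10^-3 + 13.3/0.0304 + 7.19/3.36×10^-3) = 0.2434 rad.

243 mrad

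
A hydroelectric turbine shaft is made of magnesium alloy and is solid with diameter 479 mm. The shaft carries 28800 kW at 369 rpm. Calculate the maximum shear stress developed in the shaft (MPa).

34.5 MPa

ω = 2π·369/60 = 38.64 rad/s, so T = P/ω = 28800×10³ / 38.64 = 745300 N·m.
J = πd⁴/32 = π(0.479)⁴/32 = 5.168×10^-3 m⁴.
τ_max = T·r/J = 745300 × 0.239 / 5.168×10^-3 = 3.454×10^7 Pa.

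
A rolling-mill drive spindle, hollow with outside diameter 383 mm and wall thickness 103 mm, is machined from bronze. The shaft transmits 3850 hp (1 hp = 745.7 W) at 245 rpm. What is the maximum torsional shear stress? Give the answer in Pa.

1.06e7 Pa

ω = 2π·245/60 = 25.66 rad/s, so T = P/ω = 3850×745.7 / 25.66 = 111900 N·m.
J = π(d_o⁴ − d_i⁴)/32 = π(0.383⁴ − 0.177⁴)/32 = 2.016×10^-3 m⁴.
τ_max = T·r/J = 111900 × 0.192 / 2.016×10^-3 = 1.063×10^7 Pa.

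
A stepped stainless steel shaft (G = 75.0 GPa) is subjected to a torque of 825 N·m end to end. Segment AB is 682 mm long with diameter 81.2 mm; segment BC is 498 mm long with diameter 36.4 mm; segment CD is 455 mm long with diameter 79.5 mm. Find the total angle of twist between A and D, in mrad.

34.8 mrad

J_AB = π(0.0812)⁴/32 = 4.27×10^-6 m⁴; J_BC = π(0.0364)⁴/32 = 1.72×10^-7 m⁴; J_CD = π(0.0795)⁴/32 = 3.92×10^-6 m⁴.
θ = (T/G)·Σ L_i/J_i = (825.0/75.0×10⁹)·(0.682/4.27×10^-6 + 0.498/1.72×10^-7 + 0.455/3.92×10^-6) = 0.03482 rad.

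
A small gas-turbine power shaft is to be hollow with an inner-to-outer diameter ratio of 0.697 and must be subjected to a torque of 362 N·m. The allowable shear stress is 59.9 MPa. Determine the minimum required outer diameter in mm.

34.3 mm

For a hollow shaft with d_i/d_o = 0.697: τ_max = 16T/(π d_o³ (1−k⁴)), so d_o = [16T/(π τ_allow (1−k⁴))]^(1/3) = [16·362.0/(π·5.99×10^7·0.7640)]^(1/3) = 0.03428 m.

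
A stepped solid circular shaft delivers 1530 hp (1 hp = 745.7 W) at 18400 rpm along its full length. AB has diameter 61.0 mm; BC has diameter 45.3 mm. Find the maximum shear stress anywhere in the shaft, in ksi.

4.71 ksi

ω = 2π·18400/60 = 1927 rad/s, so T = P/ω = 1530×745.7 / 1927 = 592.1 N·m.
Under the same torque, τ_max = 16T/(πd³) is largest where d is smallest — segment BC (d = 45.3 mm).
τ_max = 16·592.1/(π·(0.0453)³) = 3.244×10^7 Pa.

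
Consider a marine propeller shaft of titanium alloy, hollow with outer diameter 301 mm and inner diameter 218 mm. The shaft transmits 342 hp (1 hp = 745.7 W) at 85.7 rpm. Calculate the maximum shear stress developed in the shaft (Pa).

7.32e6 Pa

ω = 2π·85.7/60 = 8.974 rad/s, so T = P/ω = 342×745.7 / 8.974 = 28420 N·m.
J = π(d_o⁴ − d_i⁴)/32 = π(0.301⁴ − 0.218⁴)/32 = 5.841×10^-4 m⁴.
τ_max = T·r/J = 28420 × 0.150 / 5.841×10^-4 = 7.321×10^6 Pa.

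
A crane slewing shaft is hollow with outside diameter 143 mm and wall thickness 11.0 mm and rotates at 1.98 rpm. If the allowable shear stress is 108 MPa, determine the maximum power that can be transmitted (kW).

J = π(d_o⁴ − d_i⁴)/32 = π(0.143⁴ − 0.121⁴)/32 = 2.001×10^-5 m⁴.
T_max = τ_allow·J/r = 1.08×10^8 × 2.001×10^-5 / 0.0715 = 30220 N·m.
ω = 2π·1.98/60 = 0.2073 rad/s, so P_max = T_max·ω = 6266 W.

6.27 kW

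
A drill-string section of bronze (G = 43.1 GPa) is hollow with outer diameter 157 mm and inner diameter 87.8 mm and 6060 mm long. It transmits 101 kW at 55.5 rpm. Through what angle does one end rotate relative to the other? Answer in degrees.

ω = 2π·55.5/60 = 5.812 rad/s, so T = P/ω = 101×10³ / 5.812 = 17380 N·m.
J = π(d_o⁴ − d_i⁴)/32 = π(0.157⁴ − 0.0878⁴)/32 = 5.381×10^-5 m⁴.
θ = T·L/(G·J) = 17380 × 6.06 / (43.1×10⁹ × 5.381×10^-5) = 0.04540 rad.

2.60°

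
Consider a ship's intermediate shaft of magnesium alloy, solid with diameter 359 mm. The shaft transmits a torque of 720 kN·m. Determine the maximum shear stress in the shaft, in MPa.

J = πd⁴/32 = π(0.359)⁴/32 = 1.631×10^-3 m⁴.
τ_max = T·r/J = 720000 × 0.179 / 1.631×10^-3 = 7.925×10^7 Pa.

79.3 MPa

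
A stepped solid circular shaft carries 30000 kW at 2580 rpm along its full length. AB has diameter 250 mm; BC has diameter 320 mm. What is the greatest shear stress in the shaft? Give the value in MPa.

36.2 MPa

ω = 2π·2580/60 = 270.2 rad/s, so T = P/ω = 30000×10³ / 270.2 = 111000 N·m.
Under the same torque, τ_max = 16T/(πd³) is largest where d is smallest — segment AB (d = 250 mm).
τ_max = 16·111000/(π·(0.250)³) = 3.619×10^7 Pa.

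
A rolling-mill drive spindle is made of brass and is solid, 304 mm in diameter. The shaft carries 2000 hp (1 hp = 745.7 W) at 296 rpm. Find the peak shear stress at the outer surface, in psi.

1270 psi

ω = 2π·296/60 = 31.00 rad/s, so T = P/ω = 2000×745.7 / 31.00 = 48110 N·m.
J = πd⁴/32 = π(0.304)⁴/32 = 8.385×10^-4 m⁴.
τ_max = T·r/J = 48110 × 0.152 / 8.385×10^-4 = 8.722×10^6 Pa.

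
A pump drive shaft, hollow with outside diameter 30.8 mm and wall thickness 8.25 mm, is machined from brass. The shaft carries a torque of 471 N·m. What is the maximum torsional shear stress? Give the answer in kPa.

J = π(d_o⁴ − d_i⁴)/32 = π(0.0308⁴ − 0.0143⁴)/32 = 8.424×10^-8 m⁴.
τ_max = T·r/J = 471.0 × 0.0154 / 8.424×10^-8 = 8.610×10^7 Pa.

86100 kPa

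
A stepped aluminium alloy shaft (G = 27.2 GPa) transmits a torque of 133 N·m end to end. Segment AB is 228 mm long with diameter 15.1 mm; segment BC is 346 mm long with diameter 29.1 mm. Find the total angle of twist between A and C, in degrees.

13.9°

J_AB = π(0.0151)⁴/32 = 5.10×10^-9 m⁴; J_BC = π(0.0291)⁴/32 = 7.04×10^-8 m⁴.
θ = (T/G)·Σ L_i/J_i = (133.0/27.2×10⁹)·(0.228/5.10×10^-9 + 0.346/7.04×10^-8) = 0.2425 rad.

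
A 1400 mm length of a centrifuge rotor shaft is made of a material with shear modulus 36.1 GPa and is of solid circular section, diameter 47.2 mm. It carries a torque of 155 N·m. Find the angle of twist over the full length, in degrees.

J = πd⁴/32 = π(0.0472)⁴/32 = 4.873×10^-7 m⁴.
θ = T·L/(G·J) = 155.0 × 1.40 / (36.1×10⁹ × 4.873×10^-7) = 0.01234 rad.

0.707°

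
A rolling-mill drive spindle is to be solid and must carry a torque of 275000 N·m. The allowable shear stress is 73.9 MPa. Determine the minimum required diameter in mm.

For a solid shaft τ_max = 16T/(πd³), so d = (16T/(π τ_allow))^(1/3) = (16·275000/(π·7.39×10^7))^(1/3) = 0.2666 m.

267 mm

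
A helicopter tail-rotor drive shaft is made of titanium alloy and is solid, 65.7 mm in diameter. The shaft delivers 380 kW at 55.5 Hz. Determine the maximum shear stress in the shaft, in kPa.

ω = 2π·55.5 = 348.7 rad/s, so T = P/ω = 380×10³ / 348.7 = 1090 N·m.
J = πd⁴/32 = π(0.0657)⁴/32 = 1.829×10^-6 m⁴.
τ_max = T·r/J = 1090 × 0.0329 / 1.829×10^-6 = 1.957×10^7 Pa.

19600 kPa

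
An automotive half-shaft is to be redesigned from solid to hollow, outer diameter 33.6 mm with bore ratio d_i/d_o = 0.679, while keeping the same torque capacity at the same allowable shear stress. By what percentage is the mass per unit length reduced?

36.8 %

Equal τ_max and T ⇒ the solid shaft needs d_s³ = d_o³(1−k⁴), so d_s = 33.6·(1−0.679⁴)^(1/3) = 31.03 mm.
Area ratio A_h/A_s = d_o²(1−k²)/d_s² = (1−k²)/(1−k⁴)^(2/3) = 0.6320.
Mass saving = 1 − 0.6320 = 36.8 %.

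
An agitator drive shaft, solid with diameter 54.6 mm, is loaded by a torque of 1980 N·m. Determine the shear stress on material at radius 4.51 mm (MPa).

J = πd⁴/32 = π(0.0546)⁴/32 = 8.725×10^-7 m⁴.
Shear stress varies linearly with radius: τ = T·r/J = 1980 × 0.00451 / 8.725×10^-7 = 1.023×10^7 Pa.

10.2 MPa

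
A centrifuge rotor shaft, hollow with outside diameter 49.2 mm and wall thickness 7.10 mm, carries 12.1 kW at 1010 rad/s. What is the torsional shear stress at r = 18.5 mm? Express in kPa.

518 kPa

ω = 1010 rad/s, so T = P/ω = 12.1×10³ / 1010 = 11.98 N·m.
J = π(d_o⁴ − d_i⁴)/32 = π(0.0492⁴ − 0.0350⁴)/32 = 4.279×10^-7 m⁴.
Shear stress varies linearly with radius: τ = T·r/J = 11.98 × 0.0185 / 4.279×10^-7 = 5.179×10^5 Pa.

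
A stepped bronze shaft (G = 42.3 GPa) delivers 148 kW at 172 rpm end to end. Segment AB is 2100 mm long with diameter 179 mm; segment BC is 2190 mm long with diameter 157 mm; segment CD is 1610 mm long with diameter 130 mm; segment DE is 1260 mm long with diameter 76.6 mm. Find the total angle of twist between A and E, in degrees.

5.43°

ω = 2π·172/60 = 18.01 rad/s, so T = P/ω = 148×10³ / 18.01 = 8217 N·m.
J_AB = π(0.179)⁴/32 = 1.01×10^-4 m⁴; J_BC = π(0.157)⁴/32 = 5.96×10^-5 m⁴; J_CD = π(0.130)⁴/32 = 2.80×10^-5 m⁴; J_DE = π(0.0766)⁴/32 = 3.38×10^-6 m⁴.
θ = (T/G)·Σ L_i/J_i = (8217/42.3×10⁹)·(2.10/1.01×10^-4 + 2.19/5.96×10^-5 + 1.61/2.80×10^-5 + 1.26/3.38×10^-6) = 0.09475 rad.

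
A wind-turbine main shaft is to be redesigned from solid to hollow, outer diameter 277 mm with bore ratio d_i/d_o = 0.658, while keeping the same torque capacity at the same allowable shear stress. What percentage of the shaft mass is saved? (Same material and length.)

Equal τ_max and T ⇒ the solid shaft needs d_s³ = d_o³(1−k⁴), so d_s = 277·(1−0.658⁴)^(1/3) = 258.5 mm.
Area ratio A_h/A_s = d_o²(1−k²)/d_s² = (1−k²)/(1−k⁴)^(2/3) = 0.6512.
Mass saving = 1 − 0.6512 = 34.9 %.

34.9 %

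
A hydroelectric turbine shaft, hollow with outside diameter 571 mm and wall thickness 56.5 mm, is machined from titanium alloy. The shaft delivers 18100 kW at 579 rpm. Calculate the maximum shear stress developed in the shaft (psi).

2020 psi

ω = 2π·579/60 = 60.63 rad/s, so T = P/ω = 18100×10³ / 60.63 = 298500 N·m.
J = π(d_o⁴ − d_i⁴)/32 = π(0.571⁴ − 0.458⁴)/32 = 6.116×10^-3 m⁴.
τ_max = T·r/J = 298500 × 0.285 / 6.116×10^-3 = 1.393×10^7 Pa.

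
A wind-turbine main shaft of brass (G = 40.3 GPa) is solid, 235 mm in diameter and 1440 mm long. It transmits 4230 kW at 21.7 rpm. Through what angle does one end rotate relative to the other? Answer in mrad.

222 mrad

ω = 2π·21.7/60 = 2.272 rad/s, so T = P/ω = 4230×10³ / 2.272 = 1.861e6 N·m.
J = πd⁴/32 = π(0.235)⁴/32 = 2.994×10^-4 m⁴.
θ = T·L/(G·J) = 1.861e6 × 1.44 / (40.3×10⁹ × 2.994×10^-4) = 0.2221 rad.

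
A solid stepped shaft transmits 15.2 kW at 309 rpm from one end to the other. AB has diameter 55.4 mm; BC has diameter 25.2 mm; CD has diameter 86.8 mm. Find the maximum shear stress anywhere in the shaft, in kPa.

ω = 2π·309/60 = 32.36 rad/s, so T = P/ω = 15.2×10³ / 32.36 = 469.7 N·m.
Under the same torque, τ_max = 16T/(πd³) is largest where d is smallest — segment BC (d = 25.2 mm).
τ_max = 16·469.7/(π·(0.0252)³) = 1.495×10^8 Pa.

149000 kPa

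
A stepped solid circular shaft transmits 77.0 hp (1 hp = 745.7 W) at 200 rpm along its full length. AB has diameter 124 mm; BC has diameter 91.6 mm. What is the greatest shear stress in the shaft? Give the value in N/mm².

18.2 N/mm²

ω = 2π·200/60 = 20.94 rad/s, so T = P/ω = 77.0×745.7 / 20.94 = 2742 N·m.
Under the same torque, τ_max = 16T/(πd³) is largest where d is smallest — segment BC (d = 91.6 mm).
τ_max = 16·2742/(π·(0.0916)³) = 1.817×10^7 Pa.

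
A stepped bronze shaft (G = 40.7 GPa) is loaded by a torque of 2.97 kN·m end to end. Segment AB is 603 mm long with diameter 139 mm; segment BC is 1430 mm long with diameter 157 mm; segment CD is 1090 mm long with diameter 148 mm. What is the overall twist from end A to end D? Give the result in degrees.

J_AB = π(0.139)⁴/32 = 3.66×10^-5 m⁴; J_BC = π(0.157)⁴/32 = 5.96×10^-5 m⁴; J_CD = π(0.148)⁴/32 = 4.71×10^-5 m⁴.
θ = (T/G)·Σ L_i/J_i = (2970/40.7×10⁹)·(0.603/3.66×10^-5 + 1.43/5.96×10^-5 + 1.09/4.71×10^-5) = 4.639×10^-3 rad.

0.266°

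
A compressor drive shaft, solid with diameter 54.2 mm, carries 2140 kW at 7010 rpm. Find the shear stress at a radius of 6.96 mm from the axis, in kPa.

ω = 2π·7010/60 = 734.1 rad/s, so T = P/ω = 2140×10³ / 734.1 = 2915 N·m.
J = πd⁴/32 = π(0.0542)⁴/32 = 8.472×10^-7 m⁴.
Shear stress varies linearly with radius: τ = T·r/J = 2915 × 0.00696 / 8.472×10^-7 = 2.395×10^7 Pa.

23900 kPa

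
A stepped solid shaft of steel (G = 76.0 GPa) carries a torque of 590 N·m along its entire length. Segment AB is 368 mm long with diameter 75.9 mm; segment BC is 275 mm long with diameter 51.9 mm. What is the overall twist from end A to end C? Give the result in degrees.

0.222°

J_AB = π(0.0759)⁴/32 = 3.26×10^-6 m⁴; J_BC = π(0.0519)⁴/32 = 7.12×10^-7 m⁴.
θ = (T/G)·Σ L_i/J_i = (590.0/76.0×10⁹)·(0.368/3.26×10^-6 + 0.275/7.12×10^-7) = 3.874×10^-3 rad.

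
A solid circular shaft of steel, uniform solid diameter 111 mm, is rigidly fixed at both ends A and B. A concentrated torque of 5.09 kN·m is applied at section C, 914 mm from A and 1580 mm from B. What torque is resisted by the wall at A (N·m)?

3220 N·m

With uniform GJ and both ends fixed, compatibility θ_AC = θ_CB gives T_A·a = T_B·b, together with T_A + T_B = T₀.
T_A = T₀·b/(a+b) = 5090·1580/2494 = 3225 N·m; T_B = 1865 N·m.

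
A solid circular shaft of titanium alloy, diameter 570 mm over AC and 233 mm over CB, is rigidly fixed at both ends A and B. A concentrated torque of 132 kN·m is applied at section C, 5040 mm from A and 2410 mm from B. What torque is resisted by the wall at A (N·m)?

125000 N·m

Compatibility: T_A·a/J_AC = T_B·b/J_CB with T_A + T_B = T₀.
J_AC = 0.0104 m⁴, J_CB = 2.89×10^-4 m⁴, so T_A = T₀·(J_AC/a)/((J_AC/a)+(J_CB/b)) = 124700 N·m, T_B = 7282 N·m.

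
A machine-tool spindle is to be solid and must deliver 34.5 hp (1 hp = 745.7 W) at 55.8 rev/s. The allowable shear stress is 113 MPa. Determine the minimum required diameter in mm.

ω = 2π·55.8 = 350.6 rad/s, so T = P/ω = 34.5×745.7 / 350.6 = 73.38 N·m.
For a solid shaft τ_max = 16T/(πd³), so d = (16T/(π τ_allow))^(1/3) = (16·73.38/(π·1.13×10^8))^(1/3) = 0.01490 m.

14.9 mm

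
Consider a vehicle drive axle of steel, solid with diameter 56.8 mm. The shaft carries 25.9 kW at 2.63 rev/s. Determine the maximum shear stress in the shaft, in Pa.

4.36e7 Pa

ω = 2π·2.63 = 16.52 rad/s, so T = P/ω = 25.9×10³ / 16.52 = 1567 N·m.
J = πd⁴/32 = π(0.0568)⁴/32 = 1.022×10^-6 m⁴.
τ_max = T·r/J = 1567 × 0.0284 / 1.022×10^-6 = 4.356×10^7 Pa.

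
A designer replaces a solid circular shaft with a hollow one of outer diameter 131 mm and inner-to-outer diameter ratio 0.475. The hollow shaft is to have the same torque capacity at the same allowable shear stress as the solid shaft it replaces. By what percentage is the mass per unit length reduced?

Equal τ_max and T ⇒ the solid shaft needs d_s³ = d_o³(1−k⁴), so d_s = 131·(1−0.475⁴)^(1/3) = 128.7 mm.
Area ratio A_h/A_s = d_o²(1−k²)/d_s² = (1−k²)/(1−k⁴)^(2/3) = 0.8018.
Mass saving = 1 − 0.8018 = 19.8 %.

19.8 %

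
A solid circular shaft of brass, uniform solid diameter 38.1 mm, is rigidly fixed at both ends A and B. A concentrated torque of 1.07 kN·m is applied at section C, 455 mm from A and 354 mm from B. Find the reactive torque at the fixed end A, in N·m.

With uniform GJ and both ends fixed, compatibility θ_AC = θ_CB gives T_A·a = T_B·b, together with T_A + T_B = T₀.
T_A = T₀·b/(a+b) = 1070·354/809.0 = 468.2 N·m; T_B = 601.8 N·m.

468 N·m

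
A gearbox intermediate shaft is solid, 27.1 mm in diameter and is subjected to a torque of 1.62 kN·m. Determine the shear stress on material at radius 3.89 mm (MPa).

J = πd⁴/32 = π(0.0271)⁴/32 = 5.295×10^-8 m⁴.
Shear stress varies linearly with radius: τ = T·r/J = 1620 × 0.00389 / 5.295×10^-8 = 1.190×10^8 Pa.

119 MPa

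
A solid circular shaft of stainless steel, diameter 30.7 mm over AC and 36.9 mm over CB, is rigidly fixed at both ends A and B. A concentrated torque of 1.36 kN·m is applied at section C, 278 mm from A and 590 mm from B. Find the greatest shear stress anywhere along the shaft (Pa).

1.21e8 Pa

Compatibility: T_A·a/J_AC = T_B·b/J_CB with T_A + T_B = T₀.
J_AC = 8.72×10^-8 m⁴, J_CB = 1.82×10^-7 m⁴, so T_A = T₀·(J_AC/a)/((J_AC/a)+(J_CB/b)) = 685.7 N·m, T_B = 674.3 N·m.
τ in each portion: τ_AC = 1.21×10^8 Pa, τ_CB = 6.84×10^7 Pa; maximum is in AC.
τ_max = T_AC·r/J = 685.7·0.0153/8.72×10^-8 = 1.207×10^8 Pa.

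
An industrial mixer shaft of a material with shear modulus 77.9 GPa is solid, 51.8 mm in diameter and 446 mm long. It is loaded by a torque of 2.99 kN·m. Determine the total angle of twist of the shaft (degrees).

J = πd⁴/32 = π(0.0518)⁴/32 = 7.068×10^-7 m⁴.
θ = T·L/(G·J) = 2990 × 0.446 / (77.9×10⁹ × 7.068×10^-7) = 0.02422 rad.

1.39°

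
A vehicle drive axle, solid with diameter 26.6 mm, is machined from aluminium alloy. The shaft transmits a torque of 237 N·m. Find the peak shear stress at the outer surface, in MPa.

64.1 MPa

J = πd⁴/32 = π(0.0266)⁴/32 = 4.915×10^-8 m⁴.
τ_max = T·r/J = 237.0 × 0.0133 / 4.915×10^-8 = 6.413×10^7 Pa.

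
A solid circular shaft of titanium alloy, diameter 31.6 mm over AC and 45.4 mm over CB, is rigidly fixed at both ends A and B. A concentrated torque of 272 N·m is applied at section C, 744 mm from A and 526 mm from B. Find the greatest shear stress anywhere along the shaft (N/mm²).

12.7 N/mm²

Compatibility: T_A·a/J_AC = T_B·b/J_CB with T_A + T_B = T₀.
J_AC = 9.79×10^-8 m⁴, J_CB = 4.17×10^-7 m⁴, so T_A = T₀·(J_AC/a)/((J_AC/a)+(J_CB/b)) = 38.71 N·m, T_B = 233.3 N·m.
τ in each portion: τ_AC = 6.25×10^6 Pa, τ_CB = 1.27×10^7 Pa; maximum is in CB.
τ_max = T_CB·r/J = 233.3·0.0227/4.17×10^-7 = 1.270×10^7 Pa.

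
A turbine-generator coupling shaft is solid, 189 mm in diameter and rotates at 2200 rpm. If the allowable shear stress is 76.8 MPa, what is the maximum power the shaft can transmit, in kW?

23500 kW

J = πd⁴/32 = π(0.189)⁴/32 = 1.253×10^-4 m⁴.
T_max = τ_allow·J/r = 7.68×10^7 × 1.253×10^-4 / 0.0945 = 101800 N·m.
ω = 2π·2200/60 = 230.4 rad/s, so P_max = T_max·ω = 2.345×10^7 W.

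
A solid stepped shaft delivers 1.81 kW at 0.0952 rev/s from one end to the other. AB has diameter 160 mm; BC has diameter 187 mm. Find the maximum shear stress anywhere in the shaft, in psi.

ω = 2π·0.0952 = 0.5982 rad/s, so T = P/ω = 1.81×10³ / 0.5982 = 3026 N·m.
Under the same torque, τ_max = 16T/(πd³) is largest where d is smallest — segment AB (d = 160 mm).
τ_max = 16·3026/(π·(0.160)³) = 3.762×10^6 Pa.

546 psi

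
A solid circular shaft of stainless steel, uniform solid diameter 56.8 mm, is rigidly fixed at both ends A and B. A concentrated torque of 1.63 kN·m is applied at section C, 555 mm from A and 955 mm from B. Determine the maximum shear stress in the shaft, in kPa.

With uniform GJ and both ends fixed, compatibility θ_AC = θ_CB gives T_A·a = T_B·b, together with T_A + T_B = T₀.
T_A = T₀·b/(a+b) = 1630·955/1510 = 1031 N·m; T_B = 599.1 N·m.
τ in each portion: τ_AC = 2.87×10^7 Pa, τ_CB = 1.67×10^7 Pa; maximum is in AC.
τ_max = T_AC·r/J = 1031·0.0284/1.02×10^-6 = 2.865×10^7 Pa.

28700 kPa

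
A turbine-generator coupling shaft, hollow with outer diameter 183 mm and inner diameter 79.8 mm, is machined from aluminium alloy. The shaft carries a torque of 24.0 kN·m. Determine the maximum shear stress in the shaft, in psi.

J = π(d_o⁴ − d_i⁴)/32 = π(0.183⁴ − 0.0798⁴)/32 = 1.061×10^-4 m⁴.
τ_max = T·r/J = 24000 × 0.0915 / 1.061×10^-4 = 2.069×10^7 Pa.

3000 psi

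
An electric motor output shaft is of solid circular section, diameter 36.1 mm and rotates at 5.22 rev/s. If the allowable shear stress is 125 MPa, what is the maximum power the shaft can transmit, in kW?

37.9 kW

J = πd⁴/32 = π(0.0361)⁴/32 = 1.667×10^-7 m⁴.
T_max = τ_allow·J/r = 1.25×10^8 × 1.667×10^-7 / 0.0181 = 1155 N·m.
ω = 2π·5.22 = 32.80 rad/s, so P_max = T_max·ω = 3.787×10^4 W.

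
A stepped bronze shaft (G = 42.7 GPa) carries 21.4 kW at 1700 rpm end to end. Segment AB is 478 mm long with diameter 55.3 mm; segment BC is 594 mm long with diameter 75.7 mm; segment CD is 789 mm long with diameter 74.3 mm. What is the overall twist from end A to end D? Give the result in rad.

ω = 2π·1700/60 = 178.0 rad/s, so T = P/ω = 21.4×10³ / 178.0 = 120.2 N·m.
J_AB = π(0.0553)⁴/32 = 9.18×10^-7 m⁴; J_BC = π(0.0757)⁴/32 = 3.22×10^-6 m⁴; J_CD = π(0.0743)⁴/32 = 2.99×10^-6 m⁴.
θ = (T/G)·Σ L_i/J_i = (120.2/42.7×10⁹)·(0.478/9.18×10^-7 + 0.594/3.22×10^-6 + 0.789/2.99×10^-6) = 2.727×10^-3 rad.

0.00273 rad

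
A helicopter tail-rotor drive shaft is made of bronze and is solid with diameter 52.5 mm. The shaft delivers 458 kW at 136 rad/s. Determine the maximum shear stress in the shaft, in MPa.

ω = 136 rad/s, so T = P/ω = 458×10³ / 136.0 = 3368 N·m.
J = πd⁴/32 = π(0.0525)⁴/32 = 7.458×10^-7 m⁴.
τ_max = T·r/J = 3368 × 0.0262 / 7.458×10^-7 = 1.185×10^8 Pa.

119 MPa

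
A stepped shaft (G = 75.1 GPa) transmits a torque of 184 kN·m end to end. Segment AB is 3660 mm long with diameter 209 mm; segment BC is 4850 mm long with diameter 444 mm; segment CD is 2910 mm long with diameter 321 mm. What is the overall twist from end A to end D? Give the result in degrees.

3.31°

J_AB = π(0.209)⁴/32 = 1.87×10^-4 m⁴; J_BC = π(0.444)⁴/32 = 3.82×10^-3 m⁴; J_CD = π(0.321)⁴/32 = 1.04×10^-3 m⁴.
θ = (T/G)·Σ L_i/J_i = (184000/75.1×10⁹)·(3.66/1.87×10^-4 + 4.85/3.82×10^-3 + 2.91/1.04×10^-3) = 0.05783 rad.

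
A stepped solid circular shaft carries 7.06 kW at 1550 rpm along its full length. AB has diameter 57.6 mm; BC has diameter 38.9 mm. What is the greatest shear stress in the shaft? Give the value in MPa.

3.76 MPa

ω = 2π·1550/60 = 162.3 rad/s, so T = P/ω = 7.06×10³ / 162.3 = 43.50 N·m.
Under the same torque, τ_max = 16T/(πd³) is largest where d is smallest — segment BC (d = 38.9 mm).
τ_max = 16·43.50/(π·(0.0389)³) = 3.763×10^6 Pa.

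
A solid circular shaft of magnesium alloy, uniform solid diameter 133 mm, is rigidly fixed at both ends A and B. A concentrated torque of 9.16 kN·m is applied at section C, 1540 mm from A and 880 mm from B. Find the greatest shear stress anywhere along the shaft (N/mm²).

12.6 N/mm²

With uniform GJ and both ends fixed, compatibility θ_AC = θ_CB gives T_A·a = T_B·b, together with T_A + T_B = T₀.
T_A = T₀·b/(a+b) = 9160·880/2420 = 3331 N·m; T_B = 5829 N·m.
τ in each portion: τ_AC = 7.21×10^6 Pa, τ_CB = 1.26×10^7 Pa; maximum is in CB.
τ_max = T_CB·r/J = 5829·0.0665/3.07×10^-5 = 1.262×10^7 Pa.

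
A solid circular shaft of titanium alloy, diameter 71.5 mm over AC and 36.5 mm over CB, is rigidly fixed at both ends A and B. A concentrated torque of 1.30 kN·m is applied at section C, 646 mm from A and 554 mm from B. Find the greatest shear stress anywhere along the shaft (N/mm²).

16.8 N/mm²

Compatibility: T_A·a/J_AC = T_B·b/J_CB with T_A + T_B = T₀.
J_AC = 2.57×10^-6 m⁴, J_CB = 1.74×10^-7 m⁴, so T_A = T₀·(J_AC/a)/((J_AC/a)+(J_CB/b)) = 1205 N·m, T_B = 95.39 N·m.
τ in each portion: τ_AC = 1.68×10^7 Pa, τ_CB = 9.99×10^6 Pa; maximum is in AC.
τ_max = T_AC·r/J = 1205·0.0357/2.57×10^-6 = 1.678×10^7 Pa.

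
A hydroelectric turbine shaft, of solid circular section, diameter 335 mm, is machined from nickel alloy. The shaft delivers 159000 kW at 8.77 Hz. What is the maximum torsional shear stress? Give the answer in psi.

ω = 2π·8.77 = 55.10 rad/s, so T = P/ω = 159000×10³ / 55.10 = 2.885e6 N·m.
J = πd⁴/32 = π(0.335)⁴/32 = 1.236×10^-3 m⁴.
τ_max = T·r/J = 2.885e6 × 0.168 / 1.236×10^-3 = 3.909×10^8 Pa.

56700 psi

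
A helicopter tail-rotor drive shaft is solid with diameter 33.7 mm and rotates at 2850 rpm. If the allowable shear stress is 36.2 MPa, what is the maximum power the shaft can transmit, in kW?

81.2 kW

J = πd⁴/32 = π(0.0337)⁴/32 = 1.266×10^-7 m⁴.
T_max = τ_allow·J/r = 3.62×10^7 × 1.266×10^-7 / 0.0169 = 272.0 N·m.
ω = 2π·2850/60 = 298.5 rad/s, so P_max = T_max·ω = 8.119×10^4 W.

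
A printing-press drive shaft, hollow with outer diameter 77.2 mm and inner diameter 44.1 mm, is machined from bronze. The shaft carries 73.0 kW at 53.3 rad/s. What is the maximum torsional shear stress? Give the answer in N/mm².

ω = 53.3 rad/s, so T = P/ω = 73.0×10³ / 53.30 = 1370 N·m.
J = π(d_o⁴ − d_i⁴)/32 = π(0.0772⁴ − 0.0441⁴)/32 = 3.116×10^-6 m⁴.
τ_max = T·r/J = 1370 × 0.0386 / 3.116×10^-6 = 1.697×10^7 Pa.

17.0 N/mm²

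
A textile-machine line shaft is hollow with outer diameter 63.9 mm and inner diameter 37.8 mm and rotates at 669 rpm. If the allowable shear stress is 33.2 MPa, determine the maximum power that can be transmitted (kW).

105 kW

J = π(d_o⁴ − d_i⁴)/32 = π(0.0639⁴ − 0.0378⁴)/32 = 1.436×10^-6 m⁴.
T_max = τ_allow·J/r = 3.32×10^7 × 1.436×10^-6 / 0.0319 = 1493 N·m.
ω = 2π·669/60 = 70.06 rad/s, so P_max = T_max·ω = 1.046×10^5 W.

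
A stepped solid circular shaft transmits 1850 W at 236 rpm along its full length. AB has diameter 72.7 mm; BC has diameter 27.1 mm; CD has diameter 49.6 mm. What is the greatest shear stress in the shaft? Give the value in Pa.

1.92e7 Pa

ω = 2π·236/60 = 24.71 rad/s, so T = P/ω = 1850 / 24.71 = 74.86 N·m.
Under the same torque, τ_max = 16T/(πd³) is largest where d is smallest — segment BC (d = 27.1 mm).
τ_max = 16·74.86/(π·(0.0271)³) = 1.916×10^7 Pa.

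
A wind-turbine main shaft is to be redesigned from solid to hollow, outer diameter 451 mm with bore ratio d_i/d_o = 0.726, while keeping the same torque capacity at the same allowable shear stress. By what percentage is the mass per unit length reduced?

Equal τ_max and T ⇒ the solid shaft needs d_s³ = d_o³(1−k⁴), so d_s = 451·(1−0.726⁴)^(1/3) = 404.6 mm.
Area ratio A_h/A_s = d_o²(1−k²)/d_s² = (1−k²)/(1−k⁴)^(2/3) = 0.5875.
Mass saving = 1 − 0.5875 = 41.2 %.

41.2 %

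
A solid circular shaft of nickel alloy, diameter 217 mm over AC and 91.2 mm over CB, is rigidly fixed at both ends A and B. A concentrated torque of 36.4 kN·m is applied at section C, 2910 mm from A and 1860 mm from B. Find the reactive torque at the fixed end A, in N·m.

Compatibility: T_A·a/J_AC = T_B·b/J_CB with T_A + T_B = T₀.
J_AC = 2.18×10^-4 m⁴, J_CB = 6.79×10^-6 m⁴, so T_A = T₀·(J_AC/a)/((J_AC/a)+(J_CB/b)) = 34710 N·m, T_B = 1694 N·m.

34700 N·m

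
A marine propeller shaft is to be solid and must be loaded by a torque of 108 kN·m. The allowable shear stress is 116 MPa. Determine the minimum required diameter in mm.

For a solid shaft τ_max = 16T/(πd³), so d = (16T/(π τ_allow))^(1/3) = (16·108000/(π·1.16×10^8))^(1/3) = 0.1680 m.

168 mm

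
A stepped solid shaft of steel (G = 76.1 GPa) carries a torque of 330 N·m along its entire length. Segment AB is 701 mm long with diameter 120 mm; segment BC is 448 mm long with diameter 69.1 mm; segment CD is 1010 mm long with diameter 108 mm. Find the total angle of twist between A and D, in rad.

0.00135 rad

J_AB = π(0.120)⁴/32 = 2.04×10^-5 m⁴; J_BC = π(0.0691)⁴/32 = 2.24×10^-6 m⁴; J_CD = π(0.108)⁴/32 = 1.34×10^-5 m⁴.
θ = (T/G)·Σ L_i/J_i = (330.0/76.1×10⁹)·(0.701/2.04×10^-5 + 0.448/2.24×10^-6 + 1.01/1.34×10^-5) = 1.345×10^-3 rad.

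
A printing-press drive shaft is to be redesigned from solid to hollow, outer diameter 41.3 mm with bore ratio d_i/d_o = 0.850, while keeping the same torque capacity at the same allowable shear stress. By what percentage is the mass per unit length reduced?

Equal τ_max and T ⇒ the solid shaft needs d_s³ = d_o³(1−k⁴), so d_s = 41.3·(1−0.850⁴)^(1/3) = 32.29 mm.
Area ratio A_h/A_s = d_o²(1−k²)/d_s² = (1−k²)/(1−k⁴)^(2/3) = 0.4539.
Mass saving = 1 − 0.4539 = 54.6 %.

54.6 %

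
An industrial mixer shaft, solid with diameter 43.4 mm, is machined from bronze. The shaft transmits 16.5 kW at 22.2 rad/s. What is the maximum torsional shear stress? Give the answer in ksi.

ω = 22.2 rad/s, so T = P/ω = 16.5×10³ / 22.20 = 743.2 N·m.
J = πd⁴/32 = π(0.0434)⁴/32 = 3.483×10^-7 m⁴.
τ_max = T·r/J = 743.2 × 0.0217 / 3.483×10^-7 = 4.631×10^7 Pa.

6.72 ksi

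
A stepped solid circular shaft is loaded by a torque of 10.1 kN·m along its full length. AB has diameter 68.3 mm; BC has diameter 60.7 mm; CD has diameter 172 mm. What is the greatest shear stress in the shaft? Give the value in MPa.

230 MPa

Under the same torque, τ_max = 16T/(πd³) is largest where d is smallest — segment BC (d = 60.7 mm).
τ_max = 16·10100/(π·(0.0607)³) = 2.300×10^8 Pa.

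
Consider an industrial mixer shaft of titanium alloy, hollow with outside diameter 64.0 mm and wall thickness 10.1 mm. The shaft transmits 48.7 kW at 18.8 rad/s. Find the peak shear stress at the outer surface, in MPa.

ω = 18.8 rad/s, so T = P/ω = 48.7×10³ / 18.80 = 2590 N·m.
J = π(d_o⁴ − d_i⁴)/32 = π(0.0640⁴ − 0.0438⁴)/32 = 1.286×10^-6 m⁴.
τ_max = T·r/J = 2590 × 0.0320 / 1.286×10^-6 = 6.447×10^7 Pa.

64.5 MPa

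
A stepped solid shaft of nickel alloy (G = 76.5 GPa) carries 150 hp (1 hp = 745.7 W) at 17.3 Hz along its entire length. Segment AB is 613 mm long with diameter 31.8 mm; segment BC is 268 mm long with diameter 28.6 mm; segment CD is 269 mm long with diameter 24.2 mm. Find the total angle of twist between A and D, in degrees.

ω = 2π·17.3 = 108.7 rad/s, so T = P/ω = 150×745.7 / 108.7 = 1029 N·m.
J_AB = π(0.0318)⁴/32 = 1.00×10^-7 m⁴; J_BC = π(0.0286)⁴/32 = 6.57×10^-8 m⁴; J_CD = π(0.0242)⁴/32 = 3.37×10^-8 m⁴.
θ = (T/G)·Σ L_i/J_i = (1029/76.5×10⁹)·(0.613/1.00×10^-7 + 0.268/6.57×10^-8 + 0.269/3.37×10^-8) = 0.2445 rad.

14.0°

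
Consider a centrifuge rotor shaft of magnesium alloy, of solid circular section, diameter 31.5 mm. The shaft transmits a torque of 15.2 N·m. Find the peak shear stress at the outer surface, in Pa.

J = πd⁴/32 = π(0.0315)⁴/32 = 9.666×10^-8 m⁴.
τ_max = T·r/J = 15.20 × 0.0158 / 9.666×10^-8 = 2.477×10^6 Pa.

2.48e6 Pa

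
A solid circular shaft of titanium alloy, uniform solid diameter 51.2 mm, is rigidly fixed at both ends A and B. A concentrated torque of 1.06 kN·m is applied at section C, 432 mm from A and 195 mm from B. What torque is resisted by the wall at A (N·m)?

With uniform GJ and both ends fixed, compatibility θ_AC = θ_CB gives T_A·a = T_B·b, together with T_A + T_B = T₀.
T_A = T₀·b/(a+b) = 1060·195/627.0 = 329.7 N·m; T_B = 730.3 N·m.

330 N·m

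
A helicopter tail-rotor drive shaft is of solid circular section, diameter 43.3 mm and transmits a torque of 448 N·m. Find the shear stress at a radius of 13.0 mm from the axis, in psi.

2450 psi

J = πd⁴/32 = π(0.0433)⁴/32 = 3.451×10^-7 m⁴.
Shear stress varies linearly with radius: τ = T·r/J = 448.0 × 0.0130 / 3.451×10^-7 = 1.688×10^7 Pa.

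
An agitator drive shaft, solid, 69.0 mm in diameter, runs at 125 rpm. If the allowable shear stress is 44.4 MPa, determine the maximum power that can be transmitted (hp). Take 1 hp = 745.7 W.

J = πd⁴/32 = π(0.0690)⁴/32 = 2.225×10^-6 m⁴.
T_max = τ_allow·J/r = 4.44×10^7 × 2.225×10^-6 / 0.0345 = 2864 N·m.
ω = 2π·125/60 = 13.09 rad/s, so P_max = T_max·ω = 3.749×10^4 W.

50.3 hp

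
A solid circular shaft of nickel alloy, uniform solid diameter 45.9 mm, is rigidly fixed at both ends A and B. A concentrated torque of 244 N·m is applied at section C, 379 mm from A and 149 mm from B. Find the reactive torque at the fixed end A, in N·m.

With uniform GJ and both ends fixed, compatibility θ_AC = θ_CB gives T_A·a = T_B·b, together with T_A + T_B = T₀.
T_A = T₀·b/(a+b) = 244.0·149/528.0 = 68.86 N·m; T_B = 175.1 N·m.

68.9 N·m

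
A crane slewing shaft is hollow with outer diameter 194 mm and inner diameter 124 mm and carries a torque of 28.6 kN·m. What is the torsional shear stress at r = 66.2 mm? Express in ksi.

J = π(d_o⁴ − d_i⁴)/32 = π(0.194⁴ − 0.124⁴)/32 = 1.159×10^-4 m⁴.
Shear stress varies linearly with radius: τ = T·r/J = 28600 × 0.0662 / 1.159×10^-4 = 1.634×10^7 Pa.

2.37 ksi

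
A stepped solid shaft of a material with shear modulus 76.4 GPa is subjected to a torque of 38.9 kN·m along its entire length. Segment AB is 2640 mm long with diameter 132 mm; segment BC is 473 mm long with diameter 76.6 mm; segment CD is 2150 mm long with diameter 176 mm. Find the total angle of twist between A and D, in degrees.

J_AB = π(0.132)⁴/32 = 2.98×10^-5 m⁴; J_BC = π(0.0766)⁴/32 = 3.38×10^-6 m⁴; J_CD = π(0.176)⁴/32 = 9.42×10^-5 m⁴.
θ = (T/G)·Σ L_i/J_i = (38900/76.4×10⁹)·(2.64/2.98×10^-5 + 0.473/3.38×10^-6 + 2.15/9.42×10^-5) = 0.1280 rad.

7.33°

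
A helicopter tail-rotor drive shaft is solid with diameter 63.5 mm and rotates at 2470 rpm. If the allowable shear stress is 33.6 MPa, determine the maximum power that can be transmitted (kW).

437 kW

J = πd⁴/32 = π(0.0635)⁴/32 = 1.596×10^-6 m⁴.
T_max = τ_allow·J/r = 3.36×10^7 × 1.596×10^-6 / 0.0318 = 1689 N·m.
ω = 2π·2470/60 = 258.7 rad/s, so P_max = T_max·ω = 4.369×10^5 W.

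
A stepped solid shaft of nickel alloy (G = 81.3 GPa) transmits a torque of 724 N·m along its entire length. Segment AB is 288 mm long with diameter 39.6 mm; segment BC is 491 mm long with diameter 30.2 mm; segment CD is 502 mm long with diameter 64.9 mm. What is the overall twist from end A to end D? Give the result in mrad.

J_AB = π(0.0396)⁴/32 = 2.41×10^-7 m⁴; J_BC = π(0.0302)⁴/32 = 8.17×10^-8 m⁴; J_CD = π(0.0649)⁴/32 = 1.74×10^-6 m⁴.
θ = (T/G)·Σ L_i/J_i = (724.0/81.3×10⁹)·(0.288/2.41×10^-7 + 0.491/8.17×10^-8 + 0.502/1.74×10^-6) = 0.06673 rad.

66.7 mrad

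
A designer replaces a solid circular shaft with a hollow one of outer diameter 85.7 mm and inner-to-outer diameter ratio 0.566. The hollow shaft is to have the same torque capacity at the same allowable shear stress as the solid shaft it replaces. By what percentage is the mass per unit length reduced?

26.9 %

Equal τ_max and T ⇒ the solid shaft needs d_s³ = d_o³(1−k⁴), so d_s = 85.7·(1−0.566⁴)^(1/3) = 82.66 mm.
Area ratio A_h/A_s = d_o²(1−k²)/d_s² = (1−k²)/(1−k⁴)^(2/3) = 0.7305.
Mass saving = 1 − 0.7305 = 26.9 %.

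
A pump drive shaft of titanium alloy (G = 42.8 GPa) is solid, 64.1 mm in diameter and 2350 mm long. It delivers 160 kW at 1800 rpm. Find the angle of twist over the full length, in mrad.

ω = 2π·1800/60 = 188.5 rad/s, so T = P/ω = 160×10³ / 188.5 = 848.8 N·m.
J = πd⁴/32 = π(0.0641)⁴/32 = 1.657×10^-6 m⁴.
θ = T·L/(G·J) = 848.8 × 2.35 / (42.8×10⁹ × 1.657×10^-6) = 0.02812 rad.

28.1 mrad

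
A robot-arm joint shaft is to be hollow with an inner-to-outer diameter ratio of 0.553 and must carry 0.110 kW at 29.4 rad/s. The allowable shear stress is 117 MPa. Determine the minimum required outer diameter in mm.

ω = 29.4 rad/s, so T = P/ω = 0.110×10³ / 29.40 = 3.741 N·m.
For a hollow shaft with d_i/d_o = 0.553: τ_max = 16T/(π d_o³ (1−k⁴)), so d_o = [16T/(π τ_allow (1−k⁴))]^(1/3) = [16·3.741/(π·1.17×10^8·0.9065)]^(1/3) = 0.005643 m.

5.64 mm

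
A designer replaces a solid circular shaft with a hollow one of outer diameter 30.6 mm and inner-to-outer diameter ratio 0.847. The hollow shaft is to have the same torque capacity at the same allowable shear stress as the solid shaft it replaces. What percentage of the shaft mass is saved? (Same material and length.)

Equal τ_max and T ⇒ the solid shaft needs d_s³ = d_o³(1−k⁴), so d_s = 30.6·(1−0.847⁴)^(1/3) = 24.05 mm.
Area ratio A_h/A_s = d_o²(1−k²)/d_s² = (1−k²)/(1−k⁴)^(2/3) = 0.4576.
Mass saving = 1 − 0.4576 = 54.2 %.

54.2 %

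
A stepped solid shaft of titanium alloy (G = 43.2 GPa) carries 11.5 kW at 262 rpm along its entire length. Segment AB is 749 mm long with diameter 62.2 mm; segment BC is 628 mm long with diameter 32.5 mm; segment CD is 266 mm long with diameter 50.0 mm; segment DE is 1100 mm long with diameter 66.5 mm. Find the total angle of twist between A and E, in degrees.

4.03°

ω = 2π·262/60 = 27.44 rad/s, so T = P/ω = 11.5×10³ / 27.44 = 419.1 N·m.
J_AB = π(0.0622)⁴/32 = 1.47×10^-6 m⁴; J_BC = π(0.0325)⁴/32 = 1.10×10^-7 m⁴; J_CD = π(0.0500)⁴/32 = 6.14×10^-7 m⁴; J_DE = π(0.0665)⁴/32 = 1.92×10^-6 m⁴.
θ = (T/G)·Σ L_i/J_i = (419.1/43.2×10⁹)·(0.749/1.47×10^-6 + 0.628/1.10×10^-7 + 0.266/6.14×10^-7 + 1.10/1.92×10^-6) = 0.07034 rad.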